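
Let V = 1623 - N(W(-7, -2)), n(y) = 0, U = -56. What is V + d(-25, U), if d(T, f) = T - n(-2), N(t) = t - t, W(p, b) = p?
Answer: 1598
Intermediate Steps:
N(t) = 0
d(T, f) = T (d(T, f) = T - 1*0 = T + 0 = T)
V = 1623 (V = 1623 - 1*0 = 1623 + 0 = 1623)
V + d(-25, U) = 1623 - 25 = 1598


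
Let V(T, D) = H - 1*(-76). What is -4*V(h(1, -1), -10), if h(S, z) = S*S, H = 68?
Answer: -576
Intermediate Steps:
h(S, z) = S²
V(T, D) = 144 (V(T, D) = 68 - 1*(-76) = 68 + 76 = 144)
-4*V(h(1, -1), -10) = -4*144 = -576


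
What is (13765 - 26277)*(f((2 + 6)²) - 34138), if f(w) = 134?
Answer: 425458048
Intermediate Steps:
(13765 - 26277)*(f((2 + 6)²) - 34138) = (13765 - 26277)*(134 - 34138) = -12512*(-34004) = 425458048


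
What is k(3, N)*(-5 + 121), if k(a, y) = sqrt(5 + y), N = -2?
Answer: 116*sqrt(3) ≈ 200.92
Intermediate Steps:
k(3, N)*(-5 + 121) = sqrt(5 - 2)*(-5 + 121) = sqrt(3)*116 = 116*sqrt(3)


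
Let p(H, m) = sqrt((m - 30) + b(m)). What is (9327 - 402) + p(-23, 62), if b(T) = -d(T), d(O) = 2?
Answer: 8925 + sqrt(30) ≈ 8930.5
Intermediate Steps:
b(T) = -2 (b(T) = -1*2 = -2)
p(H, m) = sqrt(-32 + m) (p(H, m) = sqrt((m - 30) - 2) = sqrt((-30 + m) - 2) = sqrt(-32 + m))
(9327 - 402) + p(-23, 62) = (9327 - 402) + sqrt(-32 + 62) = 8925 + sqrt(30)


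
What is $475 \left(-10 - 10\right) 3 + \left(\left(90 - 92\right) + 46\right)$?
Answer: $-28456$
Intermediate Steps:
$475 \left(-10 - 10\right) 3 + \left(\left(90 - 92\right) + 46\right) = 475 \left(\left(-20\right) 3\right) + \left(-2 + 46\right) = 475 \left(-60\right) + 44 = -28500 + 44 = -28456$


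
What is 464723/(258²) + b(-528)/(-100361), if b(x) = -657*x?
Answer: 23549279659/6680429604 ≈ 3.5251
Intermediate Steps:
464723/(258²) + b(-528)/(-100361) = 464723/(258²) - 657*(-528)/(-100361) = 464723/66564 + 346896*(-1/100361) = 464723*(1/66564) - 346896/100361 = 464723/66564 - 346896/100361 = 23549279659/6680429604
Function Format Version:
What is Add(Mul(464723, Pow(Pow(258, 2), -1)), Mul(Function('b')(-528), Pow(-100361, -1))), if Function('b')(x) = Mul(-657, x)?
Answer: Rational(23549279659, 6680429604) ≈ 3.5251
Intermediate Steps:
Add(Mul(464723, Pow(Pow(258, 2), -1)), Mul(Function('b')(-528), Pow(-100361, -1))) = Add(Mul(464723, Pow(Pow(258, 2), -1)), Mul(Mul(-657, -528), Pow(-100361, -1))) = Add(Mul(464723, Pow(66564, -1)), Mul(346896, Rational(-1, 100361))) = Add(Mul(464723, Rational(1, 66564)), Rational(-346896, 100361)) = Add(Rational(464723, 66564), Rational(-346896, 100361)) = Rational(23549279659, 6680429604)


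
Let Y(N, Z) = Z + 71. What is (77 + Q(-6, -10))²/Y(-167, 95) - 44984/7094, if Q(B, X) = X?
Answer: 12188811/588802 ≈ 20.701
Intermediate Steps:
Y(N, Z) = 71 + Z
(77 + Q(-6, -10))²/Y(-167, 95) - 44984/7094 = (77 - 10)²/(71 + 95) - 44984/7094 = 67²/166 - 44984*1/7094 = 4489*(1/166) - 22492/3547 = 4489/166 - 22492/3547 = 12188811/588802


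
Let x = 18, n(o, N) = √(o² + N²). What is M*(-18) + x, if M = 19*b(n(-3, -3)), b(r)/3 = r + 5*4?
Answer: -20502 - 3078*√2 ≈ -24855.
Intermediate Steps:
n(o, N) = √(N² + o²)
b(r) = 60 + 3*r (b(r) = 3*(r + 5*4) = 3*(r + 20) = 3*(20 + r) = 60 + 3*r)
M = 1140 + 171*√2 (M = 19*(60 + 3*√((-3)² + (-3)²)) = 19*(60 + 3*√(9 + 9)) = 19*(60 + 3*√18) = 19*(60 + 3*(3*√2)) = 19*(60 + 9*√2) = 1140 + 171*√2 ≈ 1381.8)
M*(-18) + x = (1140 + 171*√2)*(-18) + 18 = (-20520 - 3078*√2) + 18 = -20502 - 3078*√2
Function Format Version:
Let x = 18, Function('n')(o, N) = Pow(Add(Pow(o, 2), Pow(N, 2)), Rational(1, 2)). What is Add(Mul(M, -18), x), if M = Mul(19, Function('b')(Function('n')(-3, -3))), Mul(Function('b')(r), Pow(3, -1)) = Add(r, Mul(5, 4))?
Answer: Add(-20502, Mul(-3078, Pow(2, Rational(1, 2)))) ≈ -24855.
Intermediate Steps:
Function('n')(o, N) = Pow(Add(Pow(N, 2), Pow(o, 2)), Rational(1, 2))
Function('b')(r) = Add(60, Mul(3, r)) (Function('b')(r) = Mul(3, Add(r, Mul(5, 4))) = Mul(3, Add(r, 20)) = Mul(3, Add(20, r)) = Add(60, Mul(3, r)))
M = Add(1140, Mul(171, Pow(2, Rational(1, 2)))) (M = Mul(19, Add(60, Mul(3, Pow(Add(Pow(-3, 2), Pow(-3, 2)), Rational(1, 2))))) = Mul(19, Add(60, Mul(3, Pow(Add(9, 9), Rational(1, 2))))) = Mul(19, Add(60, Mul(3, Pow(18, Rational(1, 2))))) = Mul(19, Add(60, Mul(3, Mul(3, Pow(2, Rational(1, 2)))))) = Mul(19, Add(60, Mul(9, Pow(2, Rational(1, 2))))) = Add(1140, Mul(171, Pow(2, Rational(1, 2)))) ≈ 1381.8)
Add(Mul(M, -18), x) = Add(Mul(Add(1140, Mul(171, Pow(2, Rational(1, 2)))), -18), 18) = Add(Add(-20520, Mul(-3078, Pow(2, Rational(1, 2)))), 18) = Add(-20502, Mul(-3078, Pow(2, Rational(1, 2))))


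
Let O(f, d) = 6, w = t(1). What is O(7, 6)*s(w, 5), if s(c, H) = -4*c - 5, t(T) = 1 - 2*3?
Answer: 90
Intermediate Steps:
t(T) = -5 (t(T) = 1 - 6 = -5)
w = -5
s(c, H) = -5 - 4*c
O(7, 6)*s(w, 5) = 6*(-5 - 4*(-5)) = 6*(-5 + 20) = 6*15 = 90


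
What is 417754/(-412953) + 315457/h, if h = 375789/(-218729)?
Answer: -9497915463873905/51727731639 ≈ -1.8361e+5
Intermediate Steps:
h = -375789/218729 (h = 375789*(-1/218729) = -375789/218729 ≈ -1.7181)
417754/(-412953) + 315457/h = 417754/(-412953) + 315457/(-375789/218729) = 417754*(-1/412953) + 315457*(-218729/375789) = -417754/412953 - 68999594153/375789 = -9497915463873905/51727731639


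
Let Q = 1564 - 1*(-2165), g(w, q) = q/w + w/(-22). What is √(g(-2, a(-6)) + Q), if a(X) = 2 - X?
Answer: 4*√28171/11 ≈ 61.034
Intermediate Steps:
g(w, q) = -w/22 + q/w (g(w, q) = q/w + w*(-1/22) = q/w - w/22 = -w/22 + q/w)
Q = 3729 (Q = 1564 + 2165 = 3729)
√(g(-2, a(-6)) + Q) = √((-1/22*(-2) + (2 - 1*(-6))/(-2)) + 3729) = √((1/11 + (2 + 6)*(-½)) + 3729) = √((1/11 + 8*(-½)) + 3729) = √((1/11 - 4) + 3729) = √(-43/11 + 3729) = √(40976/11) = 4*√28171/11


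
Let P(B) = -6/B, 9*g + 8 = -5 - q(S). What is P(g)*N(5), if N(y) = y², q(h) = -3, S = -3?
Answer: 135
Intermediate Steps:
g = -10/9 (g = -8/9 + (-5 - 1*(-3))/9 = -8/9 + (-5 + 3)/9 = -8/9 + (⅑)*(-2) = -8/9 - 2/9 = -10/9 ≈ -1.1111)
P(g)*N(5) = -6/(-10/9)*5² = -6*(-9/10)*25 = (27/5)*25 = 135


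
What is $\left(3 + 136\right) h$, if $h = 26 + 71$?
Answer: $13483$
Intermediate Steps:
$h = 97$
$\left(3 + 136\right) h = \left(3 + 136\right) 97 = 139 \cdot 97 = 13483$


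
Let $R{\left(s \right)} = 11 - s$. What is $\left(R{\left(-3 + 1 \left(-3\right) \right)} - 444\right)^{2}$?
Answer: $182329$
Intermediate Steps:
$\left(R{\left(-3 + 1 \left(-3\right) \right)} - 444\right)^{2} = \left(\left(11 - \left(-3 + 1 \left(-3\right)\right)\right) - 444\right)^{2} = \left(\left(11 - \left(-3 - 3\right)\right) - 444\right)^{2} = \left(\left(11 - -6\right) - 444\right)^{2} = \left(\left(11 + 6\right) - 444\right)^{2} = \left(17 - 444\right)^{2} = \left(-427\right)^{2} = 182329$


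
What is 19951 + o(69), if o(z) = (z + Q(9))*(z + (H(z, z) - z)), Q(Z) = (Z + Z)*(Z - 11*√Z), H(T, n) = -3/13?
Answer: 260452/13 ≈ 20035.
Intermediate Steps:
H(T, n) = -3/13 (H(T, n) = -3*1/13 = -3/13)
Q(Z) = 2*Z*(Z - 11*√Z) (Q(Z) = (2*Z)*(Z - 11*√Z) = 2*Z*(Z - 11*√Z))
o(z) = 1296/13 - 3*z/13 (o(z) = (z + (-22*9^(3/2) + 2*9²))*(z + (-3/13 - z)) = (z + (-22*27 + 2*81))*(-3/13) = (z + (-594 + 162))*(-3/13) = (z - 432)*(-3/13) = (-432 + z)*(-3/13) = 1296/13 - 3*z/13)
19951 + o(69) = 19951 + (1296/13 - 3/13*69) = 19951 + (1296/13 - 207/13) = 19951 + 1089/13 = 260452/13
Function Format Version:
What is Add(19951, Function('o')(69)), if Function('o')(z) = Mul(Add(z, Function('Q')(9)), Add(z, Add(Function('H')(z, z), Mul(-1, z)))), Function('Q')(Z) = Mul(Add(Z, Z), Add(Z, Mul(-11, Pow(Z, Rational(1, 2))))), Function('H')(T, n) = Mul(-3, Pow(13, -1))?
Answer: Rational(260452, 13) ≈ 20035.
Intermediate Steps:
Function('H')(T, n) = Rational(-3, 13) (Function('H')(T, n) = Mul(-3, Rational(1, 13)) = Rational(-3, 13))
Function('Q')(Z) = Mul(2, Z, Add(Z, Mul(-11, Pow(Z, Rational(1, 2))))) (Function('Q')(Z) = Mul(Mul(2, Z), Add(Z, Mul(-11, Pow(Z, Rational(1, 2))))) = Mul(2, Z, Add(Z, Mul(-11, Pow(Z, Rational(1, 2))))))
Function('o')(z) = Add(Rational(1296, 13), Mul(Rational(-3, 13), z)) (Function('o')(z) = Mul(Add(z, Add(Mul(-22, Pow(9, Rational(3, 2))), Mul(2, Pow(9, 2)))), Add(z, Add(Rational(-3, 13), Mul(-1, z)))) = Mul(Add(z, Add(Mul(-22, 27), Mul(2, 81))), Rational(-3, 13)) = Mul(Add(z, Add(-594, 162)), Rational(-3, 13)) = Mul(Add(z, -432), Rational(-3, 13)) = Mul(Add(-432, z), Rational(-3, 13)) = Add(Rational(1296, 13), Mul(Rational(-3, 13), z)))
Add(19951, Function('o')(69)) = Add(19951, Add(Rational(1296, 13), Mul(Rational(-3, 13), 69))) = Add(19951, Add(Rational(1296, 13), Rational(-207, 13))) = Add(19951, Rational(1089, 13)) = Rational(260452, 13)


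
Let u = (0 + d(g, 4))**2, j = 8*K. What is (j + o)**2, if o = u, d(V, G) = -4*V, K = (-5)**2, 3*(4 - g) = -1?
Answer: 20286016/81 ≈ 2.5044e+5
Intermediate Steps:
g = 13/3 (g = 4 - 1/3*(-1) = 4 + 1/3 = 13/3 ≈ 4.3333)
K = 25
j = 200 (j = 8*25 = 200)
u = 2704/9 (u = (0 - 4*13/3)**2 = (0 - 52/3)**2 = (-52/3)**2 = 2704/9 ≈ 300.44)
o = 2704/9 ≈ 300.44
(j + o)**2 = (200 + 2704/9)**2 = (4504/9)**2 = 20286016/81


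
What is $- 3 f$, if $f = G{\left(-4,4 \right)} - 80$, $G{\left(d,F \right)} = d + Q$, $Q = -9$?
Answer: $279$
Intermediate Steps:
$G{\left(d,F \right)} = -9 + d$ ($G{\left(d,F \right)} = d - 9 = -9 + d$)
$f = -93$ ($f = \left(-9 - 4\right) - 80 = -13 - 80 = -93$)
$- 3 f = \left(-3\right) \left(-93\right) = 279$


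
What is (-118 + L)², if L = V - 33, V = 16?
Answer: 18225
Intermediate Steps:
L = -17 (L = 16 - 33 = -17)
(-118 + L)² = (-118 - 17)² = (-135)² = 18225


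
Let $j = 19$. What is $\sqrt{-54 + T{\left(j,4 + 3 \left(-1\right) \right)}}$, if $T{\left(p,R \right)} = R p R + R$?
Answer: $i \sqrt{34} \approx 5.8309 i$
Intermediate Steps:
$T{\left(p,R \right)} = R + p R^{2}$ ($T{\left(p,R \right)} = p R^{2} + R = R + p R^{2}$)
$\sqrt{-54 + T{\left(j,4 + 3 \left(-1\right) \right)}} = \sqrt{-54 + \left(4 + 3 \left(-1\right)\right) \left(1 + \left(4 + 3 \left(-1\right)\right) 19\right)} = \sqrt{-54 + \left(4 - 3\right) \left(1 + \left(4 - 3\right) 19\right)} = \sqrt{-54 + 1 \left(1 + 1 \cdot 19\right)} = \sqrt{-54 + 1 \left(1 + 19\right)} = \sqrt{-54 + 1 \cdot 20} = \sqrt{-54 + 20} = \sqrt{-34} = i \sqrt{34}$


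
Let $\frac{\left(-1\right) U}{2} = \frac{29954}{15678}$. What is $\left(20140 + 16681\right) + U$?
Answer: $\frac{288609865}{7839} \approx 36817.0$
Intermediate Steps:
$U = - \frac{29954}{7839}$ ($U = - 2 \cdot \frac{29954}{15678} = - 2 \cdot 29954 \cdot \frac{1}{15678} = \left(-2\right) \frac{14977}{7839} = - \frac{29954}{7839} \approx -3.8212$)
$\left(20140 + 16681\right) + U = \left(20140 + 16681\right) - \frac{29954}{7839} = 36821 - \frac{29954}{7839} = \frac{288609865}{7839}$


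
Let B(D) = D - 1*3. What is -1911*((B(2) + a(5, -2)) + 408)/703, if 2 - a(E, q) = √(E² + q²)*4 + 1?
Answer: -779688/703 + 7644*√29/703 ≈ -1050.5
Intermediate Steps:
B(D) = -3 + D (B(D) = D - 3 = -3 + D)
a(E, q) = 1 - 4*√(E² + q²) (a(E, q) = 2 - (√(E² + q²)*4 + 1) = 2 - (4*√(E² + q²) + 1) = 2 - (1 + 4*√(E² + q²)) = 2 + (-1 - 4*√(E² + q²)) = 1 - 4*√(E² + q²))
-1911*((B(2) + a(5, -2)) + 408)/703 = -1911*(((-3 + 2) + (1 - 4*√(5² + (-2)²))) + 408)/703 = -1911*((-1 + (1 - 4*√(25 + 4))) + 408)/703 = -1911*((-1 + (1 - 4*√29)) + 408)/703 = -1911*(-4*√29 + 408)/703 = -1911*(408 - 4*√29)/703 = -1911*(408/703 - 4*√29/703) = -779688/703 + 7644*√29/703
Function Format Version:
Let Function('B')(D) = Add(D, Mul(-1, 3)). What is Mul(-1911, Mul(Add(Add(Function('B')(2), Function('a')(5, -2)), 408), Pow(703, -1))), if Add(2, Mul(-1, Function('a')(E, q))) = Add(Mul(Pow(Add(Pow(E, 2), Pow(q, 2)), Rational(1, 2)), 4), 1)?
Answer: Add(Rational(-779688, 703), Mul(Rational(7644, 703), Pow(29, Rational(1, 2)))) ≈ -1050.5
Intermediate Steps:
Function('B')(D) = Add(-3, D) (Function('B')(D) = Add(D, -3) = Add(-3, D))
Function('a')(E, q) = Add(1, Mul(-4, Pow(Add(Pow(E, 2), Pow(q, 2)), Rational(1, 2)))) (Function('a')(E, q) = Add(2, Mul(-1, Add(Mul(Pow(Add(Pow(E, 2), Pow(q, 2)), Rational(1, 2)), 4), 1))) = Add(2, Mul(-1, Add(Mul(4, Pow(Add(Pow(E, 2), Pow(q, 2)), Rational(1, 2))), 1))) = Add(2, Mul(-1, Add(1, Mul(4, Pow(Add(Pow(E, 2), Pow(q, 2)), Rational(1, 2)))))) = Add(2, Add(-1, Mul(-4, Pow(Add(Pow(E, 2), Pow(q, 2)), Rational(1, 2))))) = Add(1, Mul(-4, Pow(Add(Pow(E, 2), Pow(q, 2)), Rational(1, 2)))))
Mul(-1911, Mul(Add(Add(Function('B')(2), Function('a')(5, -2)), 408), Pow(703, -1))) = Mul(-1911, Mul(Add(Add(Add(-3, 2), Add(1, Mul(-4, Pow(Add(Pow(5, 2), Pow(-2, 2)), Rational(1, 2))))), 408), Pow(703, -1))) = Mul(-1911, Mul(Add(Add(-1, Add(1, Mul(-4, Pow(Add(25, 4), Rational(1, 2))))), 408), Rational(1, 703))) = Mul(-1911, Mul(Add(Add(-1, Add(1, Mul(-4, Pow(29, Rational(1, 2))))), 408), Rational(1, 703))) = Mul(-1911, Mul(Add(Mul(-4, Pow(29, Rational(1, 2))), 408), Rational(1, 703))) = Mul(-1911, Mul(Add(408, Mul(-4, Pow(29, Rational(1, 2)))), Rational(1, 703))) = Mul(-1911, Add(Rational(408, 703), Mul(Rational(-4, 703), Pow(29, Rational(1, 2))))) = Add(Rational(-779688, 703), Mul(Rational(7644, 703), Pow(29, Rational(1, 2))))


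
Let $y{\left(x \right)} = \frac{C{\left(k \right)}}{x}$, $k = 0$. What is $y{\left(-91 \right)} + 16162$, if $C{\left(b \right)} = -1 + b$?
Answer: $\frac{1470743}{91} \approx 16162.0$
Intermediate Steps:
$y{\left(x \right)} = - \frac{1}{x}$ ($y{\left(x \right)} = \frac{-1 + 0}{x} = - \frac{1}{x}$)
$y{\left(-91 \right)} + 16162 = - \frac{1}{-91} + 16162 = \left(-1\right) \left(- \frac{1}{91}\right) + 16162 = \frac{1}{91} + 16162 = \frac{1470743}{91}$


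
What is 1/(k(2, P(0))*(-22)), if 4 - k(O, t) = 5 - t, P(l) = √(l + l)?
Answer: 1/22 ≈ 0.045455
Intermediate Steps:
P(l) = √2*√l (P(l) = √(2*l) = √2*√l)
k(O, t) = -1 + t (k(O, t) = 4 - (5 - t) = 4 + (-5 + t) = -1 + t)
1/(k(2, P(0))*(-22)) = 1/((-1 + √2*√0)*(-22)) = 1/((-1 + √2*0)*(-22)) = 1/((-1 + 0)*(-22)) = 1/(-1*(-22)) = 1/22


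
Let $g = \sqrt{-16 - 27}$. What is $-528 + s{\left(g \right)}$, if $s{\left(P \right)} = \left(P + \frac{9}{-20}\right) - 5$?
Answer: $- \frac{10669}{20} + i \sqrt{43} \approx -533.45 + 6.5574 i$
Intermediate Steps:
$g = i \sqrt{43}$ ($g = \sqrt{-43} = i \sqrt{43} \approx 6.5574 i$)
$s{\left(P \right)} = - \frac{109}{20} + P$ ($s{\left(P \right)} = \left(P + 9 \left(- \frac{1}{20}\right)\right) - 5 = \left(P - \frac{9}{20}\right) - 5 = \left(- \frac{9}{20} + P\right) - 5 = - \frac{109}{20} + P$)
$-528 + s{\left(g \right)} = -528 - \left(\frac{109}{20} - i \sqrt{43}\right) = - \frac{10669}{20} + i \sqrt{43}$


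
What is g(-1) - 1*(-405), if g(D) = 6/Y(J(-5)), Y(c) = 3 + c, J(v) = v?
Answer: 402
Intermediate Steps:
g(D) = -3 (g(D) = 6/(3 - 5) = 6/(-2) = 6*(-½) = -3)
g(-1) - 1*(-405) = -3 - 1*(-405) = -3 + 405 = 402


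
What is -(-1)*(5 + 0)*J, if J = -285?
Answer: -1425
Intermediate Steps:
-(-1)*(5 + 0)*J = -(-1)*(5 + 0)*(-285) = -(-1)*5*(-285) = -(-1)*(-1425) = -1*1425 = -1425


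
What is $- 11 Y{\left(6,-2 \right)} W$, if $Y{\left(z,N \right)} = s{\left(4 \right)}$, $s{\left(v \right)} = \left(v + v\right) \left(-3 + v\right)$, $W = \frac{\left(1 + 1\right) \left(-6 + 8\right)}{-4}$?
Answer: $88$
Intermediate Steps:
$W = -1$ ($W = 2 \cdot 2 \left(- \frac{1}{4}\right) = 4 \left(- \frac{1}{4}\right) = -1$)
$s{\left(v \right)} = 2 v \left(-3 + v\right)$
$Y{\left(z,N \right)} = 8$ ($Y{\left(z,N \right)} = 2 \cdot 4 \left(-3 + 4\right) = 2 \cdot 4 \cdot 1 = 8$)
$- 11 Y{\left(6,-2 \right)} W = \left(-11\right) 8 \left(-1\right) = \left(-88\right) \left(-1\right) = 88$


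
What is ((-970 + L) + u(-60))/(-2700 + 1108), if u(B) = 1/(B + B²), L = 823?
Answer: 520379/5635680 ≈ 0.092337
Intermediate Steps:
((-970 + L) + u(-60))/(-2700 + 1108) = ((-970 + 823) + 1/((-60)*(1 - 60)))/(-2700 + 1108) = (-147 - 1/60/(-59))/(-1592) = (-147 - 1/60*(-1/59))*(-1/1592) = (-147 + 1/3540)*(-1/1592) = -520379/3540*(-1/1592) = 520379/5635680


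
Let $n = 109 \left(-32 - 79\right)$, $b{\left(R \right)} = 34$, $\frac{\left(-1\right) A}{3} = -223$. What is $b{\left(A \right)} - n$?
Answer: $12133$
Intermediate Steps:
$A = 669$ ($A = \left(-3\right) \left(-223\right) = 669$)
$n = -12099$ ($n = 109 \left(-111\right) = -12099$)
$b{\left(A \right)} - n = 34 - -12099 = 34 + 12099 = 12133$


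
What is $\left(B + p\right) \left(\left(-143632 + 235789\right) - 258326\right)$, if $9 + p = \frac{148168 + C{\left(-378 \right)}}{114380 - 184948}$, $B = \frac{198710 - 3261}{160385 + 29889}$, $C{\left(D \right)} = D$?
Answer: $\frac{5615409258081401}{3356813908} \approx 1.6728 \cdot 10^{6}$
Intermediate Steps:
$B = \frac{195449}{190274} \approx 1.0272$
$p = - \frac{391451}{35284}$ ($p = -9 + \frac{148168 - 378}{114380 - 184948} = -9 + \frac{147790}{-70568} = -9 + 147790 \left(- \frac{1}{70568}\right) = -9 - \frac{73895}{35284} = - \frac{391451}{35284} \approx -11.094$)
$\left(B + p\right) \left(\left(-143632 + 235789\right) - 258326\right) = \left(\frac{195449}{190274} - \frac{391451}{35284}\right) \left(\left(-143632 + 235789\right) - 258326\right) = - \frac{33793362529 \left(92157 - 258326\right)}{3356813908} = \left(- \frac{33793362529}{3356813908}\right) \left(-166169\right) = \frac{5615409258081401}{3356813908}$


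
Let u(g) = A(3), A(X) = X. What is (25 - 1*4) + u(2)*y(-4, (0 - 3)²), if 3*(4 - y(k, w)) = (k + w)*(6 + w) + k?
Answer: -38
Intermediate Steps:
y(k, w) = 4 - k/3 - (6 + w)*(k + w)/3 (y(k, w) = 4 - ((k + w)*(6 + w) + k)/3 = 4 - ((6 + w)*(k + w) + k)/3 = 4 - (k + (6 + w)*(k + w))/3 = 4 + (-k/3 - (6 + w)*(k + w)/3) = 4 - k/3 - (6 + w)*(k + w)/3)
u(g) = 3
(25 - 1*4) + u(2)*y(-4, (0 - 3)²) = (25 - 1*4) + 3*(4 - 2*(0 - 3)² - 7/3*(-4) - (0 - 3)⁴/3 - ⅓*(-4)*(0 - 3)²) = (25 - 4) + 3*(4 - 2*(-3)² + 28/3 - ((-3)²)²/3 - ⅓*(-4)*(-3)²) = 21 + 3*(4 - 2*9 + 28/3 - ⅓*9² - ⅓*(-4)*9) = 21 + 3*(4 - 18 + 28/3 - ⅓*81 + 12) = 21 + 3*(4 - 18 + 28/3 - 27 + 12) = 21 + 3*(-59/3) = 21 - 59 = -38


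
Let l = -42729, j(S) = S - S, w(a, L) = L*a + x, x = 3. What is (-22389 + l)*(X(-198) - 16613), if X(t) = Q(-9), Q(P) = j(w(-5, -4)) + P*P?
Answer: 1076530776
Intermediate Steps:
w(a, L) = 3 + L*a (w(a, L) = L*a + 3 = 3 + L*a)
j(S) = 0
Q(P) = P² (Q(P) = 0 + P*P = 0 + P² = P²)
X(t) = 81 (X(t) = (-9)² = 81)
(-22389 + l)*(X(-198) - 16613) = (-22389 - 42729)*(81 - 16613) = -65118*(-16532) = 1076530776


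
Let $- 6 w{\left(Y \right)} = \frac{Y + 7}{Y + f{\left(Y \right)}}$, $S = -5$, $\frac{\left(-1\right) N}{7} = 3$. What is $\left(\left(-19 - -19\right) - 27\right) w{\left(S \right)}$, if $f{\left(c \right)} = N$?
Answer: $- \frac{9}{26} \approx -0.34615$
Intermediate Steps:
$N = -21$ ($N = \left(-7\right) 3 = -21$)
$f{\left(c \right)} = -21$
$w{\left(Y \right)} = - \frac{7 + Y}{6 \left(-21 + Y\right)}$ ($w{\left(Y \right)} = - \frac{\left(Y + 7\right) \frac{1}{Y - 21}}{6} = - \frac{\left(7 + Y\right) \frac{1}{-21 + Y}}{6} = - \frac{\frac{1}{-21 + Y} \left(7 + Y\right)}{6} = - \frac{7 + Y}{6 \left(-21 + Y\right)}$)
$\left(\left(-19 - -19\right) - 27\right) w{\left(S \right)} = \left(\left(-19 - -19\right) - 27\right) \frac{-7 - -5}{6 \left(-21 - 5\right)} = \left(\left(-19 + 19\right) - 27\right) \frac{-7 + 5}{6 \left(-26\right)} = \left(0 - 27\right) \frac{1}{6} \left(- \frac{1}{26}\right) \left(-2\right) = \left(-27\right) \frac{1}{78} = - \frac{9}{26}$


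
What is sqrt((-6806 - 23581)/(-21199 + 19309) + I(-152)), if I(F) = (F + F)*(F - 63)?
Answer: sqrt(58838470)/30 ≈ 255.69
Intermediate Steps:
I(F) = 2*F*(-63 + F) (I(F) = (2*F)*(-63 + F) = 2*F*(-63 + F))
sqrt((-6806 - 23581)/(-21199 + 19309) + I(-152)) = sqrt((-6806 - 23581)/(-21199 + 19309) + 2*(-152)*(-63 - 152)) = sqrt(-30387/(-1890) + 2*(-152)*(-215)) = sqrt(-30387*(-1/1890) + 65360) = sqrt(1447/90 + 65360) = sqrt(5883847/90) = sqrt(58838470)/30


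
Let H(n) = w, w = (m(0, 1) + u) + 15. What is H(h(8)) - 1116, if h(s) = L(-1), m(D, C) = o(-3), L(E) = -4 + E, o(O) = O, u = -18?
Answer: -1122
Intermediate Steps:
m(D, C) = -3
w = -6 (w = (-3 - 18) + 15 = -21 + 15 = -6)
h(s) = -5 (h(s) = -4 - 1 = -5)
H(n) = -6
H(h(8)) - 1116 = -6 - 1116 = -1122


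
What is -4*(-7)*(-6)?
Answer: -168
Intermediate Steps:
-4*(-7)*(-6) = 28*(-6) = -168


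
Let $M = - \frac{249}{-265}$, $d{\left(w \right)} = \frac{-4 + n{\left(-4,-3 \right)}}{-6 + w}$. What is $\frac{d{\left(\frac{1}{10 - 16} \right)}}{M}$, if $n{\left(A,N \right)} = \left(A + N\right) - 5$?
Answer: $\frac{8480}{3071} \approx 2.7613$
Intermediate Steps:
$n{\left(A,N \right)} = -5 + A + N$
$d{\left(w \right)} = - \frac{16}{-6 + w}$ ($d{\left(w \right)} = \frac{-4 - 12}{-6 + w} = - \frac{16}{-6 + w}$)
$M = \frac{249}{265}$ ($M = \left(-249\right) \left(- \frac{1}{265}\right) = \frac{249}{265} \approx 0.93962$)
$\frac{d{\left(\frac{1}{10 - 16} \right)}}{M} = \frac{\left(-16\right) \frac{1}{-6 + \frac{1}{10 - 16}}}{\frac{249}{265}} = - \frac{16}{-6 + \frac{1}{-6}} \cdot \frac{265}{249} = - \frac{16}{-6 - \frac{1}{6}} \cdot \frac{265}{249} = - \frac{16}{- \frac{37}{6}} \cdot \frac{265}{249} = \left(-16\right) \left(- \frac{6}{37}\right) \frac{265}{249} = \frac{96}{37} \cdot \frac{265}{249} = \frac{8480}{3071}$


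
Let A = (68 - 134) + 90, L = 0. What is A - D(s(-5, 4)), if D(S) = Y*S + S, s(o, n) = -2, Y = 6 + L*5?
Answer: 38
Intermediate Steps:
Y = 6 (Y = 6 + 0*5 = 6 + 0 = 6)
D(S) = 7*S (D(S) = 6*S + S = 7*S)
A = 24 (A = -66 + 90 = 24)
A - D(s(-5, 4)) = 24 - 7*(-2) = 24 - 1*(-14) = 24 + 14 = 38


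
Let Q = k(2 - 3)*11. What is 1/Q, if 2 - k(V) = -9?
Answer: 1/121 ≈ 0.0082645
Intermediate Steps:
k(V) = 11 (k(V) = 2 - 1*(-9) = 2 + 9 = 11)
Q = 121 (Q = 11*11 = 121)
1/Q = 1/121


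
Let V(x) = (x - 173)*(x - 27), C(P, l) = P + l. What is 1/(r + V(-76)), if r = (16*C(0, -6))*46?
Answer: 1/21231 ≈ 4.7101e-5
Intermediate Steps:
V(x) = (-173 + x)*(-27 + x)
r = -4416 (r = (16*(0 - 6))*46 = (16*(-6))*46 = -96*46 = -4416)
1/(r + V(-76)) = 1/(-4416 + (4671 + (-76)² - 200*(-76))) = 1/(-4416 + (4671 + 5776 + 15200)) = 1/(-4416 + 25647) = 1/21231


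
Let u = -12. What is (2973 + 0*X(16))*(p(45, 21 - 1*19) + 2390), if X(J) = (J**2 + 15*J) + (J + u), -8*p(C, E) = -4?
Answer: 14213913/2 ≈ 7.1070e+6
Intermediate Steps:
p(C, E) = 1/2 (p(C, E) = -1/8*(-4) = 1/2)
X(J) = -12 + J**2 + 16*J (X(J) = (J**2 + 15*J) + (J - 12) = (J**2 + 15*J) + (-12 + J) = -12 + J**2 + 16*J)
(2973 + 0*X(16))*(p(45, 21 - 1*19) + 2390) = (2973 + 0*(-12 + 16**2 + 16*16))*(1/2 + 2390) = (2973 + 0*(-12 + 256 + 256))*(4781/2) = (2973 + 0*500)*(4781/2) = (2973 + 0)*(4781/2) = 2973*(4781/2) = 14213913/2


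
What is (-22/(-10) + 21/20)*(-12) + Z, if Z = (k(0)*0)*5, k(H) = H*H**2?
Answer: -39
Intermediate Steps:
k(H) = H**3
Z = 0 (Z = (0**3*0)*5 = (0*0)*5 = 0*5 = 0)
(-22/(-10) + 21/20)*(-12) + Z = (-22/(-10) + 21/20)*(-12) + 0 = (-22*(-1/10) + 21*(1/20))*(-12) + 0 = (11/5 + 21/20)*(-12) + 0 = (13/4)*(-12) + 0 = -39 + 0 = -39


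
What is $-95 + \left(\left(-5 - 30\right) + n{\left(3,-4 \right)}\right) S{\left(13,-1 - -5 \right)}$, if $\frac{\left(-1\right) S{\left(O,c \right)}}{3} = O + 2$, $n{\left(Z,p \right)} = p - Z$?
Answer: $1795$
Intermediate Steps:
$S{\left(O,c \right)} = -6 - 3 O$ ($S{\left(O,c \right)} = - 3 \left(O + 2\right) = - 3 \left(2 + O\right) = -6 - 3 O$)
$-95 + \left(\left(-5 - 30\right) + n{\left(3,-4 \right)}\right) S{\left(13,-1 - -5 \right)} = -95 + \left(\left(-5 - 30\right) - 7\right) \left(-6 - 39\right) = -95 + \left(-35 - 7\right) \left(-6 - 39\right) = -95 + \left(-35 - 7\right) \left(-45\right) = -95 - -1890 = -95 + 1890 = 1795$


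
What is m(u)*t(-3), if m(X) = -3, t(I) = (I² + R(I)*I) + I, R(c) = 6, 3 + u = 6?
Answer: 36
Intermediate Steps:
u = 3 (u = -3 + 6 = 3)
t(I) = I² + 7*I (t(I) = (I² + 6*I) + I = I² + 7*I)
m(u)*t(-3) = -(-9)*(7 - 3) = -(-9)*4 = -3*(-12) = 36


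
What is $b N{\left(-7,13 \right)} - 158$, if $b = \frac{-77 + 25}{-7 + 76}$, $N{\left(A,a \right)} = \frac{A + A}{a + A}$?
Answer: $- \frac{32342}{207} \approx -156.24$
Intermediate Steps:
$N{\left(A,a \right)} = \frac{2 A}{A + a}$
$b = - \frac{52}{69} \approx -0.75362$
$b N{\left(-7,13 \right)} - 158 = - \frac{52 \cdot 2 \left(-7\right) \frac{1}{-7 + 13}}{69} - 158 = - \frac{52 \cdot 2 \left(-7\right) \frac{1}{6}}{69} - 158 = \left(- \frac{52}{69}\right) \left(- \frac{7}{3}\right) - 158 = \frac{364}{207} - 158 = - \frac{32342}{207}$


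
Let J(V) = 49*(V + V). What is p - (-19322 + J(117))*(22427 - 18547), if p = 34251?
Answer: 30515531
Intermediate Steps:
J(V) = 98*V (J(V) = 49*(2*V) = 98*V)
p - (-19322 + J(117))*(22427 - 18547) = 34251 - (-19322 + 98*117)*(22427 - 18547) = 34251 - (-19322 + 11466)*3880 = 34251 - (-7856)*3880 = 34251 - 1*(-30481280) = 34251 + 30481280 = 30515531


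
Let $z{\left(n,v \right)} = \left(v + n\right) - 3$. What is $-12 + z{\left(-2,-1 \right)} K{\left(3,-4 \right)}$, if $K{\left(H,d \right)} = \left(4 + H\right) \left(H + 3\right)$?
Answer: $-264$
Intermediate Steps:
$K{\left(H,d \right)} = \left(3 + H\right) \left(4 + H\right)$ ($K{\left(H,d \right)} = \left(4 + H\right) \left(3 + H\right) = \left(3 + H\right) \left(4 + H\right)$)
$z{\left(n,v \right)} = -3 + n + v$ ($z{\left(n,v \right)} = \left(n + v\right) - 3 = -3 + n + v$)
$-12 + z{\left(-2,-1 \right)} K{\left(3,-4 \right)} = -12 + \left(-3 - 2 - 1\right) \left(12 + 3^{2} + 7 \cdot 3\right) = -12 - 6 \left(12 + 9 + 21\right) = -12 - 252 = -264$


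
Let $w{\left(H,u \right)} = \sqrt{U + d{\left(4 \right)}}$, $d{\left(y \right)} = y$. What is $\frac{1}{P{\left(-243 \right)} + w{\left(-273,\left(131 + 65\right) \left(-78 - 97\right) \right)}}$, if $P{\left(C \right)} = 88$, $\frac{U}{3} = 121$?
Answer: $\frac{88}{7377} - \frac{\sqrt{367}}{7377} \approx 0.0093321$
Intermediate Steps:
$U = 363$ ($U = 3 \cdot 121 = 363$)
$w{\left(H,u \right)} = \sqrt{367}$ ($w{\left(H,u \right)} = \sqrt{363 + 4} = \sqrt{367}$)
$\frac{1}{P{\left(-243 \right)} + w{\left(-273,\left(131 + 65\right) \left(-78 - 97\right) \right)}} = \frac{1}{88 + \sqrt{367}}$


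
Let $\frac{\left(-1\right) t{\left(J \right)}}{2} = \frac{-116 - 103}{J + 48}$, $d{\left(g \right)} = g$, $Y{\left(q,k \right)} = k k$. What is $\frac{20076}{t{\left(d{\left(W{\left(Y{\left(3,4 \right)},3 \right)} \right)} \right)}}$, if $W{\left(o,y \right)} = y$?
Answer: $\frac{170646}{73} \approx 2337.6$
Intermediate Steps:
$Y{\left(q,k \right)} = k^{2}$
$t{\left(J \right)} = \frac{438}{48 + J}$ ($t{\left(J \right)} = - 2 \frac{-116 - 103}{J + 48} = - 2 \left(- \frac{219}{48 + J}\right) = \frac{438}{48 + J}$)
$\frac{20076}{t{\left(d{\left(W{\left(Y{\left(3,4 \right)},3 \right)} \right)} \right)}} = \frac{20076}{438 \frac{1}{48 + 3}} = \frac{20076}{438 \cdot \frac{1}{51}} = \frac{20076}{\frac{146}{17}} = 20076 \cdot \frac{17}{146} = \frac{170646}{73}$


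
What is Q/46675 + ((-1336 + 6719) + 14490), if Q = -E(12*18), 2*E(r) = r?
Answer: 927572167/46675 ≈ 19873.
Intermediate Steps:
E(r) = r/2
Q = -108 (Q = -12*18/2 = -216/2 = -1*108 = -108)
Q/46675 + ((-1336 + 6719) + 14490) = -108/46675 + ((-1336 + 6719) + 14490) = -108*1/46675 + (5383 + 14490) = -108/46675 + 19873 = 927572167/46675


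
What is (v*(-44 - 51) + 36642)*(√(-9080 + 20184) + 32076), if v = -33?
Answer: 1275887052 + 159108*√694 ≈ 1.2801e+9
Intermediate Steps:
(v*(-44 - 51) + 36642)*(√(-9080 + 20184) + 32076) = (-33*(-44 - 51) + 36642)*(√(-9080 + 20184) + 32076) = (-33*(-95) + 36642)*(√11104 + 32076) = (3135 + 36642)*(4*√694 + 32076) = 39777*(32076 + 4*√694) = 1275887052 + 159108*√694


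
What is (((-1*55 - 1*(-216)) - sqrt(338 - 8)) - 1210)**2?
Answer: (1049 + sqrt(330))**2 ≈ 1.1388e+6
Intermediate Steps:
(((-1*55 - 1*(-216)) - sqrt(338 - 8)) - 1210)**2 = (((-55 + 216) - sqrt(330)) - 1210)**2 = ((161 - sqrt(330)) - 1210)**2 = (-1049 - sqrt(330))**2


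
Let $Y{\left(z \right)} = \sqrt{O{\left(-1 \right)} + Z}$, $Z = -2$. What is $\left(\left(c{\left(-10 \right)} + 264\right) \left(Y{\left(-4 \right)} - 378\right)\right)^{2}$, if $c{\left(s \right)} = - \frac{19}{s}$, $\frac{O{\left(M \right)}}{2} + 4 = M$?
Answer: $\frac{252536296758}{25} - \frac{2672566218 i \sqrt{3}}{25} \approx 1.0101 \cdot 10^{10} - 1.8516 \cdot 10^{8} i$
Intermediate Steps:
$O{\left(M \right)} = -8 + 2 M$
$Y{\left(z \right)} = 2 i \sqrt{3}$ ($Y{\left(z \right)} = \sqrt{\left(-8 + 2 \left(-1\right)\right) - 2} = \sqrt{\left(-8 - 2\right) - 2} = \sqrt{-10 - 2} = \sqrt{-12} = 2 i \sqrt{3}$)
$\left(\left(c{\left(-10 \right)} + 264\right) \left(Y{\left(-4 \right)} - 378\right)\right)^{2} = \left(\left(- \frac{19}{-10} + 264\right) \left(2 i \sqrt{3} - 378\right)\right)^{2} = \left(\left(\left(-19\right) \left(- \frac{1}{10}\right) + 264\right) \left(-378 + 2 i \sqrt{3}\right)\right)^{2} = \left(\left(\frac{19}{10} + 264\right) \left(-378 + 2 i \sqrt{3}\right)\right)^{2} = \left(\frac{2659 \left(-378 + 2 i \sqrt{3}\right)}{10}\right)^{2} = \left(- \frac{502551}{5} + \frac{2659 i \sqrt{3}}{5}\right)^{2}$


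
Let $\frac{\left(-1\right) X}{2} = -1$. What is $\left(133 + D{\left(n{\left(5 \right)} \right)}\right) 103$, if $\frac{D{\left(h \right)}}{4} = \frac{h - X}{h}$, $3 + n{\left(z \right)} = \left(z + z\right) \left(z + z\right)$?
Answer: $\frac{1367943}{97} \approx 14103.0$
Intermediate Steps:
$X = 2$ ($X = \left(-2\right) \left(-1\right) = 2$)
$n{\left(z \right)} = -3 + 4 z^{2}$ ($n{\left(z \right)} = -3 + \left(z + z\right) \left(z + z\right) = -3 + 2 z 2 z = -3 + 4 z^{2}$)
$D{\left(h \right)} = \frac{4 \left(-2 + h\right)}{h}$ ($D{\left(h \right)} = 4 \frac{h - 2}{h} = 4 \frac{-2 + h}{h} = \frac{4 \left(-2 + h\right)}{h}$)
$\left(133 + D{\left(n{\left(5 \right)} \right)}\right) 103 = \left(133 + \left(4 - \frac{8}{-3 + 4 \cdot 5^{2}}\right)\right) 103 = \left(133 + \left(4 - \frac{8}{-3 + 4 \cdot 25}\right)\right) 103 = \left(133 + \left(4 - \frac{8}{-3 + 100}\right)\right) 103 = \left(133 + \left(4 - \frac{8}{97}\right)\right) 103 = \left(133 + \frac{380}{97}\right) 103 = \frac{13281}{97} \cdot 103 = \frac{1367943}{97}$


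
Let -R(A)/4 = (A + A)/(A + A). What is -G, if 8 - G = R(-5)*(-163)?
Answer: 644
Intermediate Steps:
R(A) = -4 (R(A) = -4*(A + A)/(A + A) = -4*2*A/(2*A) = -4*2*A*1/(2*A) = -4*1 = -4)
G = -644 (G = 8 - (-4)*(-163) = 8 - 1*652 = 8 - 652 = -644)
-G = -1*(-644) = 644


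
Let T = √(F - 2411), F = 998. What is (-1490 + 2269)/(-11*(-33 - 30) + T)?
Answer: 59983/53518 - 779*I*√157/160554 ≈ 1.1208 - 0.060795*I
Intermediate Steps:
T = 3*I*√157 (T = √(998 - 2411) = √(-1413) = 3*I*√157 ≈ 37.59*I)
(-1490 + 2269)/(-11*(-33 - 30) + T) = (-1490 + 2269)/(-11*(-33 - 30) + 3*I*√157) = 779/(-11*(-63) + 3*I*√157) = 779/(693 + 3*I*√157)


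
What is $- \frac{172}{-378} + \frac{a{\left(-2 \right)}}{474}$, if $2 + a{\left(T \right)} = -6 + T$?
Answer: $\frac{6479}{14931} \approx 0.43393$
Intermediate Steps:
$a{\left(T \right)} = -8 + T$ ($a{\left(T \right)} = -2 + \left(-6 + T\right) = -8 + T$)
$- \frac{172}{-378} + \frac{a{\left(-2 \right)}}{474} = - \frac{172}{-378} + \frac{-8 - 2}{474} = \left(-172\right) \left(- \frac{1}{378}\right) - \frac{5}{237} = \frac{86}{189} - \frac{5}{237} = \frac{6479}{14931}$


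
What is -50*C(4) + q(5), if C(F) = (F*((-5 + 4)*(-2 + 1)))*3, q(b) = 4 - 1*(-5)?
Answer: -591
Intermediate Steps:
q(b) = 9 (q(b) = 4 + 5 = 9)
C(F) = 3*F (C(F) = (F*(-1*(-1)))*3 = (F*1)*3 = F*3 = 3*F)
-50*C(4) + q(5) = -150*4 + 9 = -50*12 + 9 = -600 + 9 = -591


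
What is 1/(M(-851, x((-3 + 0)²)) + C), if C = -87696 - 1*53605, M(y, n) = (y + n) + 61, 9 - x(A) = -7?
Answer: -1/142075 ≈ -7.0385e-6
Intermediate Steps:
x(A) = 16 (x(A) = 9 - 1*(-7) = 9 + 7 = 16)
M(y, n) = 61 + n + y (M(y, n) = (n + y) + 61 = 61 + n + y)
C = -141301 (C = -87696 - 53605 = -141301)
1/(M(-851, x((-3 + 0)²)) + C) = 1/((61 + 16 - 851) - 141301) = 1/(-774 - 141301) = 1/(-142075) = -1/142075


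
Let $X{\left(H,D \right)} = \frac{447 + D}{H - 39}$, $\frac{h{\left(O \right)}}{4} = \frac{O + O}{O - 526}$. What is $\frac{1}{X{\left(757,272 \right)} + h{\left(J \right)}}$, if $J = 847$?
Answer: $\frac{230478}{5095967} \approx 0.045228$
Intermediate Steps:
$h{\left(O \right)} = \frac{8 O}{-526 + O}$ ($h{\left(O \right)} = 4 \frac{O + O}{O - 526} = 4 \frac{2 O}{-526 + O} = \frac{8 O}{-526 + O}$)
$X{\left(H,D \right)} = \frac{447 + D}{-39 + H}$
$\frac{1}{X{\left(757,272 \right)} + h{\left(J \right)}} = \frac{1}{\frac{447 + 272}{-39 + 757} + 8 \cdot 847 \frac{1}{-526 + 847}} = \frac{1}{\frac{1}{718} \cdot 719 + 8 \cdot 847 \cdot \frac{1}{321}} = \frac{1}{\frac{719}{718} + \frac{6776}{321}} = \frac{1}{\frac{5095967}{230478}} = \frac{230478}{5095967}$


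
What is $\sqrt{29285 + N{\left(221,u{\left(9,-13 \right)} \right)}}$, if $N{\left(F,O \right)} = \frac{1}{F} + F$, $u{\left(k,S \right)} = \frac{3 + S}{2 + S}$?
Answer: $\frac{\sqrt{1441102767}}{221} \approx 171.77$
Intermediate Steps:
$u{\left(k,S \right)} = \frac{3 + S}{2 + S}$
$N{\left(F,O \right)} = F + \frac{1}{F}$
$\sqrt{29285 + N{\left(221,u{\left(9,-13 \right)} \right)}} = \sqrt{29285 + \left(221 + \frac{1}{221}\right)} = \sqrt{29285 + \frac{48842}{221}} = \sqrt{\frac{6520827}{221}} = \frac{\sqrt{1441102767}}{221}$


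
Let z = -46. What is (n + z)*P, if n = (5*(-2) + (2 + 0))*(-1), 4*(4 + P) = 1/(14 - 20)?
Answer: 1843/12 ≈ 153.58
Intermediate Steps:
P = -97/24 (P = -4 + 1/(4*(14 - 20)) = -4 + (¼)/(-6) = -4 + (¼)*(-⅙) = -4 - 1/24 = -97/24 ≈ -4.0417)
n = 8 (n = (-10 + 2)*(-1) = -8*(-1) = 8)
(n + z)*P = (8 - 46)*(-97/24) = -38*(-97/24) = 1843/12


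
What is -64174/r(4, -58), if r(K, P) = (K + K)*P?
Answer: 32087/232 ≈ 138.31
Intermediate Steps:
r(K, P) = 2*K*P (r(K, P) = (2*K)*P = 2*K*P)
-64174/r(4, -58) = -64174/(2*4*(-58)) = -64174/(-464) = -64174*(-1/464) = 32087/232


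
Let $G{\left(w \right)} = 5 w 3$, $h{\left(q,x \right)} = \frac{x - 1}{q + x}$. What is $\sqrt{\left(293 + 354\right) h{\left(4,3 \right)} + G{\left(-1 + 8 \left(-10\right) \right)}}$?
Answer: $\frac{i \sqrt{50477}}{7} \approx 32.096 i$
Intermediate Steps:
$h{\left(q,x \right)} = \frac{-1 + x}{q + x}$
$G{\left(w \right)} = 15 w$
$\sqrt{\left(293 + 354\right) h{\left(4,3 \right)} + G{\left(-1 + 8 \left(-10\right) \right)}} = \sqrt{\left(293 + 354\right) \frac{-1 + 3}{4 + 3} + 15 \left(-1 + 8 \left(-10\right)\right)} = \sqrt{647 \cdot \frac{1}{7} \cdot 2 + 15 \left(-1 - 80\right)} = \sqrt{647 \cdot \frac{1}{7} \cdot 2 + 15 \left(-81\right)} = \sqrt{647 \cdot \frac{2}{7} - 1215} = \sqrt{\frac{1294}{7} - 1215} = \sqrt{- \frac{7211}{7}} = \frac{i \sqrt{50477}}{7}$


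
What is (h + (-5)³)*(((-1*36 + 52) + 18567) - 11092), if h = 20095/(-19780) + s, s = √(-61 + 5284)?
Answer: -3734405829/3956 + 7491*√5223 ≈ -4.0261e+5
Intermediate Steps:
s = √5223 ≈ 72.270
h = -4019/3956 + √5223 (h = 20095/(-19780) + √5223 = 20095*(-1/19780) + √5223 = -4019/3956 + √5223 ≈ 71.254)
(h + (-5)³)*(((-1*36 + 52) + 18567) - 11092) = ((-4019/3956 + √5223) + (-5)³)*(((-1*36 + 52) + 18567) - 11092) = ((-4019/3956 + √5223) - 125)*(((-36 + 52) + 18567) - 11092) = (-498519/3956 + √5223)*((16 + 18567) - 11092) = (-498519/3956 + √5223)*(18583 - 11092) = (-498519/3956 + √5223)*7491 = -3734405829/3956 + 7491*√5223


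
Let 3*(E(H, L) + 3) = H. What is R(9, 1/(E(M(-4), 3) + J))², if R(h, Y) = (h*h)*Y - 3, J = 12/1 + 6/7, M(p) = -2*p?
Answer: 831744/69169 ≈ 12.025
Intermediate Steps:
E(H, L) = -3 + H/3
J = 90/7 (J = 12*1 + 6*(⅐) = 12 + 6/7 = 90/7 ≈ 12.857)
R(h, Y) = -3 + Y*h² (R(h, Y) = h²*Y - 3 = Y*h² - 3 = -3 + Y*h²)
R(9, 1/(E(M(-4), 3) + J))² = (-3 + 9²/((-3 + (-2*(-4))/3) + 90/7))² = (-3 + 81/((-3 + (⅓)*8) + 90/7))² = (-3 + 81/((-3 + 8/3) + 90/7))² = (-3 + 81/(-⅓ + 90/7))² = (-3 + 81/(263/21))² = (-3 + (21/263)*81)² = (-3 + 1701/263)² = (912/263)² = 831744/69169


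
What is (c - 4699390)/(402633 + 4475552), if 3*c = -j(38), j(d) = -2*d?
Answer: -14098094/14634555 ≈ -0.96334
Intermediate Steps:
c = 76/3 (c = (-(-2)*38)/3 = (-1*(-76))/3 = (1/3)*76 = 76/3 ≈ 25.333)
(c - 4699390)/(402633 + 4475552) = (76/3 - 4699390)/(402633 + 4475552) = -14098094/3/4878185 = -14098094/3*1/4878185 = -14098094/14634555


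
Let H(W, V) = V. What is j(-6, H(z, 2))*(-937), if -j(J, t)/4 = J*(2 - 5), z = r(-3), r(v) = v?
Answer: 67464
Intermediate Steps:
z = -3
j(J, t) = 12*J (j(J, t) = -4*J*(2 - 5) = -4*J*(-3) = -(-12)*J = 12*J)
j(-6, H(z, 2))*(-937) = (12*(-6))*(-937) = -72*(-937) = 67464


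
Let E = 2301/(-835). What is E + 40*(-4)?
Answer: -135901/835 ≈ -162.76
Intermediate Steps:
E = -2301/835 (E = 2301*(-1/835) = -2301/835 ≈ -2.7557)
E + 40*(-4) = -2301/835 + 40*(-4) = -2301/835 - 160 = -135901/835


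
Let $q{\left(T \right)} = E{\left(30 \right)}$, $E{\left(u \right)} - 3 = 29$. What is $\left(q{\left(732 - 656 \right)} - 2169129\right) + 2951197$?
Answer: $782100$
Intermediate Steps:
$E{\left(u \right)} = 32$ ($E{\left(u \right)} = 3 + 29 = 32$)
$q{\left(T \right)} = 32$
$\left(q{\left(732 - 656 \right)} - 2169129\right) + 2951197 = \left(32 - 2169129\right) + 2951197 = -2169097 + 2951197 = 782100$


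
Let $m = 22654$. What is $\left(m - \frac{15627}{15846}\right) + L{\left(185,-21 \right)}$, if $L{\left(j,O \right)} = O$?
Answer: $\frac{119542297}{5282} \approx 22632.0$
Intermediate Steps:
$\left(m - \frac{15627}{15846}\right) + L{\left(185,-21 \right)} = \left(22654 - \frac{15627}{15846}\right) - 21 = \left(22654 - \frac{5209}{5282}\right) - 21 = \frac{119653219}{5282} - 21 = \frac{119542297}{5282}$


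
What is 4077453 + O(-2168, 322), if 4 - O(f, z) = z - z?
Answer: 4077457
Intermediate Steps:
O(f, z) = 4 (O(f, z) = 4 - (z - z) = 4 - 1*0 = 4 + 0 = 4)
4077453 + O(-2168, 322) = 4077453 + 4 = 4077457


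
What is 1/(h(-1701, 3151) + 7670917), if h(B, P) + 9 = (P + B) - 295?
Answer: 1/7672063 ≈ 1.3034e-7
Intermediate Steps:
h(B, P) = -304 + B + P (h(B, P) = -9 + ((P + B) - 295) = -9 + ((B + P) - 295) = -9 + (-295 + B + P) = -304 + B + P)
1/(h(-1701, 3151) + 7670917) = 1/((-304 - 1701 + 3151) + 7670917) = 1/(1146 + 7670917) = 1/7672063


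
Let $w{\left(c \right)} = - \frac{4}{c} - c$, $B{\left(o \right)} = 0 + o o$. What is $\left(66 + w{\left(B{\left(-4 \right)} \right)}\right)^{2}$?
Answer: $\frac{39601}{16} \approx 2475.1$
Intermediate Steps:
$B{\left(o \right)} = o^{2}$ ($B{\left(o \right)} = 0 + o^{2} = o^{2}$)
$w{\left(c \right)} = - c - \frac{4}{c}$
$\left(66 + w{\left(B{\left(-4 \right)} \right)}\right)^{2} = \left(66 - \left(16 + \frac{1}{4}\right)\right)^{2} = \left(66 - \left(16 + \frac{4}{16}\right)\right)^{2} = \left(66 - \frac{65}{4}\right)^{2} = \left(\frac{199}{4}\right)^{2} = \frac{39601}{16}$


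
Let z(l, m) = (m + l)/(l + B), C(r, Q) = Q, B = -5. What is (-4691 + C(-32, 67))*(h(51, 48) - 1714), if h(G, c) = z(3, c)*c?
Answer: 13585312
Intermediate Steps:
z(l, m) = (l + m)/(-5 + l) (z(l, m) = (m + l)/(l - 5) = (l + m)/(-5 + l))
h(G, c) = c*(-3/2 - c/2) (h(G, c) = ((3 + c)/(-5 + 3))*c = ((3 + c)/(-2))*c = (-(3 + c)/2)*c = (-3/2 - c/2)*c = c*(-3/2 - c/2))
(-4691 + C(-32, 67))*(h(51, 48) - 1714) = (-4691 + 67)*((½)*48*(-3 - 1*48) - 1714) = -4624*((½)*48*(-3 - 48) - 1714) = -4624*((½)*48*(-51) - 1714) = -4624*(-1224 - 1714) = -4624*(-2938) = 13585312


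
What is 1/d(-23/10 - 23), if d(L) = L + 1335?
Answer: 10/13097 ≈ 0.00076353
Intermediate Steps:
d(L) = 1335 + L
1/d(-23/10 - 23) = 1/(1335 + (-23/10 - 23)) = 1/(1335 - 253/10) = 1/(13097/10) = 10/13097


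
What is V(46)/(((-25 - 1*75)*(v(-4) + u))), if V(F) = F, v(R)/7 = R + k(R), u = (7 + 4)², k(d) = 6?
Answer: -23/6750 ≈ -0.0034074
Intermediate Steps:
u = 121 (u = 11² = 121)
v(R) = 42 + 7*R (v(R) = 7*(R + 6) = 7*(6 + R) = 42 + 7*R)
V(46)/(((-25 - 1*75)*(v(-4) + u))) = 46/(((-25 - 1*75)*((42 + 7*(-4)) + 121))) = 46/(((-25 - 75)*((42 - 28) + 121))) = 46/((-100*(14 + 121))) = 46/((-100*135)) = 46/(-13500) = 46*(-1/13500) = -23/6750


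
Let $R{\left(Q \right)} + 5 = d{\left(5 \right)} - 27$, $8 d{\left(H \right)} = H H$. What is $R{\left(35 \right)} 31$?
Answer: $- \frac{7161}{8} \approx -895.13$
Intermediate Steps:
$d{\left(H \right)} = \frac{H^{2}}{8}$ ($d{\left(H \right)} = \frac{H H}{8} = \frac{H^{2}}{8}$)
$R{\left(Q \right)} = - \frac{231}{8}$ ($R{\left(Q \right)} = -5 + \left(\frac{5^{2}}{8} - 27\right) = -5 + \left(\frac{1}{8} \cdot 25 - 27\right) = -5 + \left(\frac{25}{8} - 27\right) = -5 - \frac{191}{8} = - \frac{231}{8}$)
$R{\left(35 \right)} 31 = \left(- \frac{231}{8}\right) 31 = - \frac{7161}{8}$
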